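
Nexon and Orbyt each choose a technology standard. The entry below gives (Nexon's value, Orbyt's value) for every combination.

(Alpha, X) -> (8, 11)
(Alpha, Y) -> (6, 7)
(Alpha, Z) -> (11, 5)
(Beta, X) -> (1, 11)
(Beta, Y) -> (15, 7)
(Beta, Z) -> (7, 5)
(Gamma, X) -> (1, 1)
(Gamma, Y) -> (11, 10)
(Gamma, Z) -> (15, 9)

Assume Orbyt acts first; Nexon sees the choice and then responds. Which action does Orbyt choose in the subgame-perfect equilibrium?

X

Solve by backward induction (Orbyt leads).
- X: BR = Alpha, leader payoff 11.
- Y: BR = Beta, leader payoff 7.
- Z: BR = Gamma, leader payoff 9.
Orbyt's induced payoffs are 11, 7, 9, so Orbyt commits to X. Subgame-perfect outcome: (Alpha, X) with payoffs (8, 11).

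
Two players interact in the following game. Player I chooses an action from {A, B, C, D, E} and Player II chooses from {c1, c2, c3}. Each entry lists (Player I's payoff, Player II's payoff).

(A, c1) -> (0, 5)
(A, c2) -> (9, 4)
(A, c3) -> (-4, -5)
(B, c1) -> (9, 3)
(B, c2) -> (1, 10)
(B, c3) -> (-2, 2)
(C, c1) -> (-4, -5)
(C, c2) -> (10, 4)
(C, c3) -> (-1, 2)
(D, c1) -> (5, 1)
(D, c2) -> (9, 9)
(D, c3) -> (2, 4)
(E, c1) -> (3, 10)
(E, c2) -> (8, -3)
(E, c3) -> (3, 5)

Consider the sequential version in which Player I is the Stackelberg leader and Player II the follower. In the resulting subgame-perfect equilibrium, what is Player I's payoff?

Solve by backward induction (Player I leads).
- A: Player II compares 5, 4, -5 and picks c1; Player I would get 0.
- B: Player II compares 3, 10, 2 and picks c2; Player I would get 1.
- C: Player II compares -5, 4, 2 and picks c2; Player I would get 10.
- D: Player II compares 1, 9, 4 and picks c2; Player I would get 9.
- E: Player II compares 10, -3, 5 and picks c1; Player I would get 3.
Among 0, 1, 10, 9, 3, the best is 10 at C. Subgame-perfect outcome: (C, c2) with payoffs (10, 4).

10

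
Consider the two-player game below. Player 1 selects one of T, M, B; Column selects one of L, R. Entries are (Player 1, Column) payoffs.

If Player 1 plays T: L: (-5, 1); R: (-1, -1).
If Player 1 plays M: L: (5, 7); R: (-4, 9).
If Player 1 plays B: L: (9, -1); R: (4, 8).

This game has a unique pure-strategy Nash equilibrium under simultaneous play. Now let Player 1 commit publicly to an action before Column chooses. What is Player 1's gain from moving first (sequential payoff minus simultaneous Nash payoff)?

Column best-responds to each possible Player 1 move:
- T: Column compares 1, -1 and picks L; Player 1 would get -5.
- M: Column compares 7, 9 and picks R; Player 1 would get -4.
- B: Column compares -1, 8 and picks R; Player 1 would get 4.
Player 1's induced payoffs are -5, -4, 4, so Player 1 commits to B. Subgame-perfect outcome: (B, R) with payoffs (4, 8).
Now find the simultaneous Nash equilibrium.
Player 1's best replies: L→B; R→B.
Column's best replies: T→L; M→R; B→R.
The unique mutual best reply is (B, R), giving (4, 8).
Player 1's commitment gain: 4 − 4 = 0.

0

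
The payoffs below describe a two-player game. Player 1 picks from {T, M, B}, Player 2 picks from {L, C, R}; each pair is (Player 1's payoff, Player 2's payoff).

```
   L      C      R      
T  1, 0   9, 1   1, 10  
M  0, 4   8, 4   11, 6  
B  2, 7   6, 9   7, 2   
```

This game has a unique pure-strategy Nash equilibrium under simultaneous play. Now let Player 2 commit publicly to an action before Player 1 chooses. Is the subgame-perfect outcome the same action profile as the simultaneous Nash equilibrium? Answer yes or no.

no

Work backward from Player 1's decision.
- L: Player 1 compares 1, 0, 2 and picks B; Player 2 would get 7.
- C: Player 1 compares 9, 8, 6 and picks T; Player 2 would get 1.
- R: Player 1 compares 1, 11, 7 and picks M; Player 2 would get 6.
Player 2's induced payoffs are 7, 1, 6, so Player 2 commits to L. Subgame-perfect outcome: (B, L) with payoffs (2, 7).
Now find the simultaneous Nash equilibrium.
Player 1's best replies: L→B; C→T; R→M.
Player 2's best replies: T→R; M→R; B→C.
The unique mutual best reply is (M, R), giving (11, 6).
Sequential outcome (B, L) differs from the Nash profile (M, R).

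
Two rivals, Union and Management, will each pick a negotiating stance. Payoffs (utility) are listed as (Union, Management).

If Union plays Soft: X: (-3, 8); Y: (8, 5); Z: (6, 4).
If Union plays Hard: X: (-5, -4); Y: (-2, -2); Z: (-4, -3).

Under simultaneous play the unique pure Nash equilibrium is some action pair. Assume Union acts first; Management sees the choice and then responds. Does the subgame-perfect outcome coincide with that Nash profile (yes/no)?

no

Backward induction with Union moving first.
- Soft: Management compares 8, 5, 4 and picks X; Union would get -3.
- Hard: Management compares -4, -2, -3 and picks Y; Union would get -2.
Among -3, -2, the best is -2 at Hard. Subgame-perfect outcome: (Hard, Y) with payoffs (-2, -2).
Now find the simultaneous Nash equilibrium.
Union's best replies: X→Soft; Y→Soft; Z→Soft.
Management's best replies: Soft→X; Hard→Y.
Only (Soft, X) has each player best-responding; Nash payoffs (-3, 8).
Sequential outcome (Hard, Y) differs from the Nash profile (Soft, X).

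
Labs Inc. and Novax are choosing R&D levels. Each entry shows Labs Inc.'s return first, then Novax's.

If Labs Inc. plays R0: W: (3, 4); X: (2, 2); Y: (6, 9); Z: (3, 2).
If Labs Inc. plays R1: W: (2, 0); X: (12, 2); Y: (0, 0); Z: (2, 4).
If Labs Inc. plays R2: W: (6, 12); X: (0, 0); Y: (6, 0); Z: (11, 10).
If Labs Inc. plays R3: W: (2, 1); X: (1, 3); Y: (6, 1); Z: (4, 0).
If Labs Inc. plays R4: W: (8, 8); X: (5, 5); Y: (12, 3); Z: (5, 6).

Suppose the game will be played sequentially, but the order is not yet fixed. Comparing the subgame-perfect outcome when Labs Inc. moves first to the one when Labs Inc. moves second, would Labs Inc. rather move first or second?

If Labs Inc. leads: Novax's best replies are R0→Y, R1→Z, R2→W, R3→X, R4→W; Labs Inc.'s induced payoffs 6, 2, 6, 1, 8; outcome (R4, W), payoffs (8, 8).
If Novax leads: Labs Inc.'s best replies are W→R4, X→R1, Y→R4, Z→R2; Novax's induced payoffs 8, 2, 3, 10; outcome (R2, Z), payoffs (11, 10).
Labs Inc. gets 8 moving first and 11 moving second, so Labs Inc. prefers to move second.

second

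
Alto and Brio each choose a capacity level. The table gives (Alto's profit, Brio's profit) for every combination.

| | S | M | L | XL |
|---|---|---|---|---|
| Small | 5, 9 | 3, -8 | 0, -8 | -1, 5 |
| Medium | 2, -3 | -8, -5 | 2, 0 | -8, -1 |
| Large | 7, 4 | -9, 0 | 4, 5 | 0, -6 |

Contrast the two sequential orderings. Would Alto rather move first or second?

If Alto leads: Brio's best replies are Small→S, Medium→L, Large→L; Alto's induced payoffs 5, 2, 4; outcome (Small, S), payoffs (5, 9).
If Brio leads: Alto's best replies are S→Large, M→Small, L→Large, XL→Large; Brio's induced payoffs 4, -8, 5, -6; outcome (Large, L), payoffs (4, 5).
Alto gets 5 moving first and 4 moving second, so Alto prefers to move first.

first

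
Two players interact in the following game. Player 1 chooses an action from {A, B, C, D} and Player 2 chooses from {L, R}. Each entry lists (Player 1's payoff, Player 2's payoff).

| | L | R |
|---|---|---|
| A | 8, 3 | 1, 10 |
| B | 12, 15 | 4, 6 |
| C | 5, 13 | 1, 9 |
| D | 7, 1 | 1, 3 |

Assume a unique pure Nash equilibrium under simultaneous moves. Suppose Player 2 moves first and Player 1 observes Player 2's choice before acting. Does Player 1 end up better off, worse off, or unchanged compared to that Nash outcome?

Player 1 best-responds to each possible Player 2 move:
- L → Player 1 plays B (best of 8, 12, 5, 7); Player 2 gets 15.
- R → Player 1 plays B (best of 1, 4, 1, 1); Player 2 gets 6.
Player 2's induced payoffs are 15, 6, so Player 2 commits to L. Subgame-perfect outcome: (B, L) with payoffs (12, 15).
For the simultaneous game, intersect best replies.
Player 1's best replies: L→B; R→B.
Player 2's best replies: A→R; B→L; C→L; D→R.
Only (B, L) has each player best-responding; Nash payoffs (12, 15).
Player 1 earns 12 sequentially versus 12 at the Nash outcome: unchanged.

unchanged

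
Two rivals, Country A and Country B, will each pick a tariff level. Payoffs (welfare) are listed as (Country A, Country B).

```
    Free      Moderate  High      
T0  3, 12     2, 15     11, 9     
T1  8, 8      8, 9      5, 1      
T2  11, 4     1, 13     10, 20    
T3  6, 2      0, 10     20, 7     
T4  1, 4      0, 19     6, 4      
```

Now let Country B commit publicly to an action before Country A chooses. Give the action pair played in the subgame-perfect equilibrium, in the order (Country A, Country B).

(T1, Moderate)

Solve by backward induction (Country B leads).
- Free: BR = T2, leader payoff 4.
- Moderate: BR = T1, leader payoff 9.
- High: BR = T3, leader payoff 7.
Maximizing over 4, 9, 7, Country B chooses Moderate. Subgame-perfect outcome: (T1, Moderate) with payoffs (8, 9).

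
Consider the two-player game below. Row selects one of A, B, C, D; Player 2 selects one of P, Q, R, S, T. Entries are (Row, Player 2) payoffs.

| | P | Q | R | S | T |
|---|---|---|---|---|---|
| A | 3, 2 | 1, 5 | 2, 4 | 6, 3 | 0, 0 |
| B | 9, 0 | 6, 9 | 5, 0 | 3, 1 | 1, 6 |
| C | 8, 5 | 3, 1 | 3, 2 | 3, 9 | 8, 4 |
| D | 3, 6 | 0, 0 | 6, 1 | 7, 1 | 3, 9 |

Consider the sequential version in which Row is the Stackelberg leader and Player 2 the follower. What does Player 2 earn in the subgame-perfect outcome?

9

Backward induction with Row moving first.
- A: BR = Q, leader payoff 1.
- B: BR = Q, leader payoff 6.
- C: BR = S, leader payoff 3.
- D: BR = T, leader payoff 3.
Maximizing over 1, 6, 3, 3, Row chooses B. Subgame-perfect outcome: (B, Q) with payoffs (6, 9).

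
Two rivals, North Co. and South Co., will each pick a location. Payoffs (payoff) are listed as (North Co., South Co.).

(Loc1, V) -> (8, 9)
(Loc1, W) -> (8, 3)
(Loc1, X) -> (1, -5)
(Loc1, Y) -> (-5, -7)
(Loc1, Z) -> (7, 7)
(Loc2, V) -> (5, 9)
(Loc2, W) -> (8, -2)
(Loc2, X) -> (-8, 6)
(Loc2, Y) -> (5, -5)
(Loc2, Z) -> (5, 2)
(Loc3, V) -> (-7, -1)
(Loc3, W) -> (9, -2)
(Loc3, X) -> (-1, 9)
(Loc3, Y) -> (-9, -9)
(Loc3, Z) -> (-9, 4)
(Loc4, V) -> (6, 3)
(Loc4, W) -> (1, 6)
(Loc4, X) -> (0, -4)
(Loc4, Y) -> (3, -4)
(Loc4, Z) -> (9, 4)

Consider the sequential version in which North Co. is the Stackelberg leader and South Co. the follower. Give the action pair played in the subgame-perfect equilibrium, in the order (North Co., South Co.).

Backward induction with North Co. moving first.
- Loc1: BR = V, leader payoff 8.
- Loc2: BR = V, leader payoff 5.
- Loc3: BR = X, leader payoff -1.
- Loc4: BR = W, leader payoff 1.
Maximizing over 8, 5, -1, 1, North Co. chooses Loc1. Subgame-perfect outcome: (Loc1, V) with payoffs (8, 9).

(Loc1, V)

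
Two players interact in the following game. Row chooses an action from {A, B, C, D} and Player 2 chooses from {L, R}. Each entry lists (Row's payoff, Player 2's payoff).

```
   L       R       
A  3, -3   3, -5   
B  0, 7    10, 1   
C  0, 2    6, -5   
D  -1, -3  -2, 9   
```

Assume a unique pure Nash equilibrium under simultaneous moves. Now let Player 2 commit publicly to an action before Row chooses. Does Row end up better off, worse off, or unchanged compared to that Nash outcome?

better off

Work backward from Row's decision.
- L → Row plays A (best of 3, 0, 0, -1); Player 2 gets -3.
- R → Row plays B (best of 3, 10, 6, -2); Player 2 gets 1.
Maximizing over -3, 1, Player 2 chooses R. Subgame-perfect outcome: (B, R) with payoffs (10, 1).
Under simultaneous play:
Row's best replies: L→A; R→B.
Player 2's best replies: A→L; B→L; C→L; D→R.
Only (A, L) has each player best-responding; Nash payoffs (3, -3).
Row earns 10 sequentially versus 3 at the Nash outcome: better off.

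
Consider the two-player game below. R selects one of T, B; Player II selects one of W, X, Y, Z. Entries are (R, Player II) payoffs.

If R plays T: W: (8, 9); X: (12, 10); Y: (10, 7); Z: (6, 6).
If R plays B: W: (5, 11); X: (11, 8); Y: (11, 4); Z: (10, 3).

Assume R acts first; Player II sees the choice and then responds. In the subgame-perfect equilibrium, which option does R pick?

T

Work backward from Player II's decision.
- T → Player II plays X (best of 9, 10, 7, 6); R gets 12.
- B → Player II plays W (best of 11, 8, 4, 3); R gets 5.
Among 12, 5, the best is 12 at T. Subgame-perfect outcome: (T, X) with payoffs (12, 10).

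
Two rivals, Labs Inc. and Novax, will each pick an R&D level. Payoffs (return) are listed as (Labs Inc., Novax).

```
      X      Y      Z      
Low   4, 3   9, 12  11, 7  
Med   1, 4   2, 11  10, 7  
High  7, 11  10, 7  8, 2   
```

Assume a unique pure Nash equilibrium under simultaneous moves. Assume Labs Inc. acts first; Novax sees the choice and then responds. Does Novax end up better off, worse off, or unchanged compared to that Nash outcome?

better off

Backward induction with Labs Inc. moving first.
- Low: BR = Y, leader payoff 9.
- Med: BR = Y, leader payoff 2.
- High: BR = X, leader payoff 7.
Among 9, 2, 7, the best is 9 at Low. Subgame-perfect outcome: (Low, Y) with payoffs (9, 12).
Now find the simultaneous Nash equilibrium.
Labs Inc.'s best replies: X→High; Y→High; Z→Low.
Novax's best replies: Low→Y; Med→Y; High→X.
Only (High, X) has each player best-responding; Nash payoffs (7, 11).
Novax earns 12 sequentially versus 11 at the Nash outcome: better off.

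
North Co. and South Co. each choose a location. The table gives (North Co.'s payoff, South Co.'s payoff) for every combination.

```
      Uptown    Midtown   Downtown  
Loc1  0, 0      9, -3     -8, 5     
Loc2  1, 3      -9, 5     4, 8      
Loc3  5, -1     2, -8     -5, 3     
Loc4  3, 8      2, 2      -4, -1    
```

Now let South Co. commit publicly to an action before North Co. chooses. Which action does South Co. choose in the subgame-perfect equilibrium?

Downtown

North Co. best-responds to each possible South Co. move:
- Uptown: BR = Loc3, leader payoff -1.
- Midtown: BR = Loc1, leader payoff -3.
- Downtown: BR = Loc2, leader payoff 8.
Among -1, -3, 8, the best is 8 at Downtown. Subgame-perfect outcome: (Loc2, Downtown) with payoffs (4, 8).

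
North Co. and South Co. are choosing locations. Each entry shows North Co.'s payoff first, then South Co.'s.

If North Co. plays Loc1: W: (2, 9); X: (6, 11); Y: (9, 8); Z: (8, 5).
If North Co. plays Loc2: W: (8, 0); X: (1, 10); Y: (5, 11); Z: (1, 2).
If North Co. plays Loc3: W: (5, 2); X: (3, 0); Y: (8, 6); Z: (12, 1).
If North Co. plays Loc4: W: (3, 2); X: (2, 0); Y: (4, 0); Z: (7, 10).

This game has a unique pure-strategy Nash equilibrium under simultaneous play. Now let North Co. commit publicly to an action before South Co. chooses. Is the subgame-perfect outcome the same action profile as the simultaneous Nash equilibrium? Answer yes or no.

Work backward from South Co.'s decision.
- Loc1: BR = X, leader payoff 6.
- Loc2: BR = Y, leader payoff 5.
- Loc3: BR = Y, leader payoff 8.
- Loc4: BR = Z, leader payoff 7.
North Co.'s induced payoffs are 6, 5, 8, 7, so North Co. commits to Loc3. Subgame-perfect outcome: (Loc3, Y) with payoffs (8, 6).
Under simultaneous play:
North Co.'s best replies: W→Loc2; X→Loc1; Y→Loc1; Z→Loc3.
South Co.'s best replies: Loc1→X; Loc2→Y; Loc3→Y; Loc4→Z.
Only (Loc1, X) has each player best-responding; Nash payoffs (6, 11).
Sequential outcome (Loc3, Y) differs from the Nash profile (Loc1, X).

no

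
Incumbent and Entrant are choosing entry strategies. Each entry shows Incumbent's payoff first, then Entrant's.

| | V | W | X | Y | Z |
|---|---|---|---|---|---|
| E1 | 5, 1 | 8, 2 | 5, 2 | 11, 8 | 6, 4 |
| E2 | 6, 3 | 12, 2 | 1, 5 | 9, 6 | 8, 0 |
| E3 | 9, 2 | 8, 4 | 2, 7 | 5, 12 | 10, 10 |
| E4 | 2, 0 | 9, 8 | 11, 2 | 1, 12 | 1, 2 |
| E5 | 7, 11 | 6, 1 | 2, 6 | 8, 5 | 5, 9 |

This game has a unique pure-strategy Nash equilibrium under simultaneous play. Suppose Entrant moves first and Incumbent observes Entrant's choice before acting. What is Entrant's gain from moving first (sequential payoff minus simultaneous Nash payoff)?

Solve by backward induction (Entrant leads).
- V → Incumbent plays E3 (best of 5, 6, 9, 2, 7); Entrant gets 2.
- W → Incumbent plays E2 (best of 8, 12, 8, 9, 6); Entrant gets 2.
- X → Incumbent plays E4 (best of 5, 1, 2, 11, 2); Entrant gets 2.
- Y → Incumbent plays E1 (best of 11, 9, 5, 1, 8); Entrant gets 8.
- Z → Incumbent plays E3 (best of 6, 8, 10, 1, 5); Entrant gets 10.
Maximizing over 2, 2, 2, 8, 10, Entrant chooses Z. Subgame-perfect outcome: (E3, Z) with payoffs (10, 10).
For the simultaneous game, intersect best replies.
Incumbent's best replies: V→E3; W→E2; X→E4; Y→E1; Z→E3.
Entrant's best replies: E1→Y; E2→Y; E3→Y; E4→Y; E5→V.
The unique mutual best reply is (E1, Y), giving (11, 8).
Entrant's commitment gain: 10 − 8 = 2.

2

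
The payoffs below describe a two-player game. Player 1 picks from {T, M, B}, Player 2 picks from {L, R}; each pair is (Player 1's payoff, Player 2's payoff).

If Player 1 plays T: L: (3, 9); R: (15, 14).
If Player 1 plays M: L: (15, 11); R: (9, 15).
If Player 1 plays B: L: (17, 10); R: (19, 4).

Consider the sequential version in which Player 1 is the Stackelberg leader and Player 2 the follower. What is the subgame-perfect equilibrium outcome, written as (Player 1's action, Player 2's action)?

Solve by backward induction (Player 1 leads).
- T → Player 2 plays R (best of 9, 14); Player 1 gets 15.
- M → Player 2 plays R (best of 11, 15); Player 1 gets 9.
- B → Player 2 plays L (best of 10, 4); Player 1 gets 17.
Maximizing over 15, 9, 17, Player 1 chooses B. Subgame-perfect outcome: (B, L) with payoffs (17, 10).

(B, L)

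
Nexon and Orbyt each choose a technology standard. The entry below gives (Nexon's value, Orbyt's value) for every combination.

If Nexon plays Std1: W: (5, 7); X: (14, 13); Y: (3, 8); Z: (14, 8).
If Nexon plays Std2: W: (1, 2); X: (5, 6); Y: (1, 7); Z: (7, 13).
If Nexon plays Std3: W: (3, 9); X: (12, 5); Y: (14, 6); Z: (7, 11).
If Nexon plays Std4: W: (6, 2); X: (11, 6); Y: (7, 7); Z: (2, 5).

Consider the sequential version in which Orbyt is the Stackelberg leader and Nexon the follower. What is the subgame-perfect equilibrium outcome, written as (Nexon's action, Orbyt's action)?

(Std1, X)

Nexon best-responds to each possible Orbyt move:
- W: BR = Std4, leader payoff 2.
- X: BR = Std1, leader payoff 13.
- Y: BR = Std3, leader payoff 6.
- Z: BR = Std1, leader payoff 8.
Among 2, 13, 6, 8, the best is 13 at X. Subgame-perfect outcome: (Std1, X) with payoffs (14, 13).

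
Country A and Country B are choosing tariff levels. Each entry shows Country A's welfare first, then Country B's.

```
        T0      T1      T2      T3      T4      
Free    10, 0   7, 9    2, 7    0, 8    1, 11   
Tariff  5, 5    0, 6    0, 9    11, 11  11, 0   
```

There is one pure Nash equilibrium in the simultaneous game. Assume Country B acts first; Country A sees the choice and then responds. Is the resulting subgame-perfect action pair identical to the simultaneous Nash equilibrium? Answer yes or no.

Country A best-responds to each possible Country B move:
- T0 → Country A plays Free (best of 10, 5); Country B gets 0.
- T1 → Country A plays Free (best of 7, 0); Country B gets 9.
- T2 → Country A plays Free (best of 2, 0); Country B gets 7.
- T3 → Country A plays Tariff (best of 0, 11); Country B gets 11.
- T4 → Country A plays Tariff (best of 1, 11); Country B gets 0.
Maximizing over 0, 9, 7, 11, 0, Country B chooses T3. Subgame-perfect outcome: (Tariff, T3) with payoffs (11, 11).
For the simultaneous game, intersect best replies.
Country A's best replies: T0→Free; T1→Free; T2→Free; T3→Tariff; T4→Tariff.
Country B's best replies: Free→T4; Tariff→T3.
The unique mutual best reply is (Tariff, T3), giving (11, 11).
Sequential outcome (Tariff, T3) coincides with the Nash profile (Tariff, T3).

yes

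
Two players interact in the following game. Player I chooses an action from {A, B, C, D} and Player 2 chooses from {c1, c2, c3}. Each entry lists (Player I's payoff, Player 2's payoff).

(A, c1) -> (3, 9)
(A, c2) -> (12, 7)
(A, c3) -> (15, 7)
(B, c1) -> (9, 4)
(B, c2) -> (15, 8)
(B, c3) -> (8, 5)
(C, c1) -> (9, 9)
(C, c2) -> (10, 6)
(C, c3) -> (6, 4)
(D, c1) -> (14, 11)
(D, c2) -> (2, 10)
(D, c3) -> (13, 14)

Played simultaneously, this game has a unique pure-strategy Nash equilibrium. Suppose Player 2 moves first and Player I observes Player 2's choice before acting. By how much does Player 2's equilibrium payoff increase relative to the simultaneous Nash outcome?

3

Solve by backward induction (Player 2 leads).
- c1: Player I compares 3, 9, 9, 14 and picks D; Player 2 would get 11.
- c2: Player I compares 12, 15, 10, 2 and picks B; Player 2 would get 8.
- c3: Player I compares 15, 8, 6, 13 and picks A; Player 2 would get 7.
Maximizing over 11, 8, 7, Player 2 chooses c1. Subgame-perfect outcome: (D, c1) with payoffs (14, 11).
Under simultaneous play:
Player I's best replies: c1→D; c2→B; c3→A.
Player 2's best replies: A→c1; B→c2; C→c1; D→c3.
The unique mutual best reply is (B, c2), giving (15, 8).
Player 2's commitment gain: 11 − 8 = 3.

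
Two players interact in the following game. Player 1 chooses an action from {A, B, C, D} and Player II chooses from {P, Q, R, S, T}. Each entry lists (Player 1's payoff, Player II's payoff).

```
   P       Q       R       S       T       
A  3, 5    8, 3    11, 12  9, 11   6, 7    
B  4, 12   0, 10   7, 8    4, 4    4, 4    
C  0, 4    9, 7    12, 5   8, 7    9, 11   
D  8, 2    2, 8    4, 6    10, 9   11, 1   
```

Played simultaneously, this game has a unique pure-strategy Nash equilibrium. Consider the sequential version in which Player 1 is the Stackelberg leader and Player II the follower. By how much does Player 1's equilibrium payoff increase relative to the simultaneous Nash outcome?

Backward induction with Player 1 moving first.
- A: BR = R, leader payoff 11.
- B: BR = P, leader payoff 4.
- C: BR = T, leader payoff 9.
- D: BR = S, leader payoff 10.
Player 1's induced payoffs are 11, 4, 9, 10, so Player 1 commits to A. Subgame-perfect outcome: (A, R) with payoffs (11, 12).
Now find the simultaneous Nash equilibrium.
Player 1's best replies: P→D; Q→C; R→C; S→D; T→D.
Player II's best replies: A→R; B→P; C→T; D→S.
Only (D, S) has each player best-responding; Nash payoffs (10, 9).
Player 1's commitment gain: 11 − 10 = 1.

1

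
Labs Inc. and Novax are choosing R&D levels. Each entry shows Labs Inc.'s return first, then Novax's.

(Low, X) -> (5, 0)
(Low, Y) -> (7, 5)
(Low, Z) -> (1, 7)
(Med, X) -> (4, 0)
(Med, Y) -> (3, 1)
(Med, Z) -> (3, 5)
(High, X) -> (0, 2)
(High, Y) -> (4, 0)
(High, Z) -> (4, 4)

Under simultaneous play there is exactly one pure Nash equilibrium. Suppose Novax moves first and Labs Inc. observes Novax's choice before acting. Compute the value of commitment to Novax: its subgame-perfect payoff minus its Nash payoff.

1

Solve by backward induction (Novax leads).
- X: Labs Inc. compares 5, 4, 0 and picks Low; Novax would get 0.
- Y: Labs Inc. compares 7, 3, 4 and picks Low; Novax would get 5.
- Z: Labs Inc. compares 1, 3, 4 and picks High; Novax would get 4.
Among 0, 5, 4, the best is 5 at Y. Subgame-perfect outcome: (Low, Y) with payoffs (7, 5).
For the simultaneous game, intersect best replies.
Labs Inc.'s best replies: X→Low; Y→Low; Z→High.
Novax's best replies: Low→Z; Med→Z; High→Z.
The unique mutual best reply is (High, Z), giving (4, 4).
Novax's commitment gain: 5 − 4 = 1.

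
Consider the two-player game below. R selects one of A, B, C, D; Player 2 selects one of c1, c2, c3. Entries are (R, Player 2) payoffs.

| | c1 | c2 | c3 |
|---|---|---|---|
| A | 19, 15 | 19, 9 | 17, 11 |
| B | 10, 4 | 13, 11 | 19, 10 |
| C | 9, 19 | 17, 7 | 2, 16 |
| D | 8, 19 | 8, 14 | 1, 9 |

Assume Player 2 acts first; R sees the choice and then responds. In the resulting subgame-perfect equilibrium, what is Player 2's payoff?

Backward induction with Player 2 moving first.
- c1 → R plays A (best of 19, 10, 9, 8); Player 2 gets 15.
- c2 → R plays A (best of 19, 13, 17, 8); Player 2 gets 9.
- c3 → R plays B (best of 17, 19, 2, 1); Player 2 gets 10.
Player 2's induced payoffs are 15, 9, 10, so Player 2 commits to c1. Subgame-perfect outcome: (A, c1) with payoffs (19, 15).

15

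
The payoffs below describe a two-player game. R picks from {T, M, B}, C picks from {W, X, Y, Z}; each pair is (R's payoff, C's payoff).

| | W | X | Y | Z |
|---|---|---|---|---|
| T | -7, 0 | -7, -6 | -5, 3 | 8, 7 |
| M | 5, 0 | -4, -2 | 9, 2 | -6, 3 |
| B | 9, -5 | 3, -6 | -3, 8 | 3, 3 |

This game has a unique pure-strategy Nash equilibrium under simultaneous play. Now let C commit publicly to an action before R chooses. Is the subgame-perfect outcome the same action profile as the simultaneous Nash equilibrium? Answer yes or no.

Work backward from R's decision.
- W: R compares -7, 5, 9 and picks B; C would get -5.
- X: R compares -7, -4, 3 and picks B; C would get -6.
- Y: R compares -5, 9, -3 and picks M; C would get 2.
- Z: R compares 8, -6, 3 and picks T; C would get 7.
C's induced payoffs are -5, -6, 2, 7, so C commits to Z. Subgame-perfect outcome: (T, Z) with payoffs (8, 7).
Under simultaneous play:
R's best replies: W→B; X→B; Y→M; Z→T.
C's best replies: T→Z; M→Z; B→Y.
The unique mutual best reply is (T, Z), giving (8, 7).
Sequential outcome (T, Z) coincides with the Nash profile (T, Z).

yes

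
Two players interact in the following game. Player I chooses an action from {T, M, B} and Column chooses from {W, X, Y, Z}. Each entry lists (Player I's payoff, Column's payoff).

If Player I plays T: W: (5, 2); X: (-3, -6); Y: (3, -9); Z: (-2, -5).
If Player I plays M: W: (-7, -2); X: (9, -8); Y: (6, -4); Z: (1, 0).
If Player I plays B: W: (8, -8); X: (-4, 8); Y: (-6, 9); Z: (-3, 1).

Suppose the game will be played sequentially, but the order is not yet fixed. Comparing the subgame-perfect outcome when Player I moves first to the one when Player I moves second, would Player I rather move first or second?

If Player I leads: Column's best replies are T→W, M→Z, B→Y; Player I's induced payoffs 5, 1, -6; outcome (T, W), payoffs (5, 2).
If Column leads: Player I's best replies are W→B, X→M, Y→M, Z→M; Column's induced payoffs -8, -8, -4, 0; outcome (M, Z), payoffs (1, 0).
Player I gets 5 moving first and 1 moving second, so Player I prefers to move first.

first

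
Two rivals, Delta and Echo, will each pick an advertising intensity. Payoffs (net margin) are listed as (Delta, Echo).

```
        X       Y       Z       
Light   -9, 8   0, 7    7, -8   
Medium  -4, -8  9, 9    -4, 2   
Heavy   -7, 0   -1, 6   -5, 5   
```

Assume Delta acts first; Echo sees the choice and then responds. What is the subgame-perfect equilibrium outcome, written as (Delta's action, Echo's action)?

(Medium, Y)

Work backward from Echo's decision.
- Light: Echo compares 8, 7, -8 and picks X; Delta would get -9.
- Medium: Echo compares -8, 9, 2 and picks Y; Delta would get 9.
- Heavy: Echo compares 0, 6, 5 and picks Y; Delta would get -1.
Delta's induced payoffs are -9, 9, -1, so Delta commits to Medium. Subgame-perfect outcome: (Medium, Y) with payoffs (9, 9).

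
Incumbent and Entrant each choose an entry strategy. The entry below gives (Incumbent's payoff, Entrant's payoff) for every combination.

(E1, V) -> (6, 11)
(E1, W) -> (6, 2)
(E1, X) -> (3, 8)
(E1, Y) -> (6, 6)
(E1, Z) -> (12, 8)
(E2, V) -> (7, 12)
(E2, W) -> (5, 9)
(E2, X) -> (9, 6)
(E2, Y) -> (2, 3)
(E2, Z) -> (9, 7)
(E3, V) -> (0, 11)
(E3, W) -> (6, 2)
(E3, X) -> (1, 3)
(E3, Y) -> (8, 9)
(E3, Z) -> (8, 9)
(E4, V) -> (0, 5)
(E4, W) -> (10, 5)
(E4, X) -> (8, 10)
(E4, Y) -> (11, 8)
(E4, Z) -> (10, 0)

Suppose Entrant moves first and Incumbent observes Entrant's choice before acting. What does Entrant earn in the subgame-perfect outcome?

12

Work backward from Incumbent's decision.
- V: Incumbent compares 6, 7, 0, 0 and picks E2; Entrant would get 12.
- W: Incumbent compares 6, 5, 6, 10 and picks E4; Entrant would get 5.
- X: Incumbent compares 3, 9, 1, 8 and picks E2; Entrant would get 6.
- Y: Incumbent compares 6, 2, 8, 11 and picks E4; Entrant would get 8.
- Z: Incumbent compares 12, 9, 8, 10 and picks E1; Entrant would get 8.
Among 12, 5, 6, 8, 8, the best is 12 at V. Subgame-perfect outcome: (E2, V) with payoffs (7, 12).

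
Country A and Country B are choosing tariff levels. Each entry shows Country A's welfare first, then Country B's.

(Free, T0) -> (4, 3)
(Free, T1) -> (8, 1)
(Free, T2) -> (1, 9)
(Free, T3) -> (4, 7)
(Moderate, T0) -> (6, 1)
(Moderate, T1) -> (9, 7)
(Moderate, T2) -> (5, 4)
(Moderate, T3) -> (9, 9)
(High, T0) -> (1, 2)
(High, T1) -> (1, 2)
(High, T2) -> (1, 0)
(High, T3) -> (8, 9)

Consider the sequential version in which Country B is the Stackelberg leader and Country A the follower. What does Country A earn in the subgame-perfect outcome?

Country A best-responds to each possible Country B move:
- T0: Country A compares 4, 6, 1 and picks Moderate; Country B would get 1.
- T1: Country A compares 8, 9, 1 and picks Moderate; Country B would get 7.
- T2: Country A compares 1, 5, 1 and picks Moderate; Country B would get 4.
- T3: Country A compares 4, 9, 8 and picks Moderate; Country B would get 9.
Among 1, 7, 4, 9, the best is 9 at T3. Subgame-perfect outcome: (Moderate, T3) with payoffs (9, 9).

9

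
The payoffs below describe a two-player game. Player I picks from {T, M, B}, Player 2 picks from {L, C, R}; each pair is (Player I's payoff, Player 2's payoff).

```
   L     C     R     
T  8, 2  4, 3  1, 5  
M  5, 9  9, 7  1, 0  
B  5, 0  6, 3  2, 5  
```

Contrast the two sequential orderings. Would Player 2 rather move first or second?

second

If Player I leads: Player 2's best replies are T→R, M→L, B→R; Player I's induced payoffs 1, 5, 2; outcome (M, L), payoffs (5, 9).
If Player 2 leads: Player I's best replies are L→T, C→M, R→B; Player 2's induced payoffs 2, 7, 5; outcome (M, C), payoffs (9, 7).
Player 2 gets 7 moving first and 9 moving second, so Player 2 prefers to move second.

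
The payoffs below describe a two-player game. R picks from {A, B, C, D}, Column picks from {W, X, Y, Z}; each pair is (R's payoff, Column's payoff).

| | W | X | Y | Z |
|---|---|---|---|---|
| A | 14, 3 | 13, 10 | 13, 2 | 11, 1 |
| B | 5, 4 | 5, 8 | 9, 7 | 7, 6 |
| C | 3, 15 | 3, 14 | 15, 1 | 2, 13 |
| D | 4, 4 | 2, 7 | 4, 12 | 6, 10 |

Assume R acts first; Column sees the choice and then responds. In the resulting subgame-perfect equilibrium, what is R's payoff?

Solve by backward induction (R leads).
- A: Column compares 3, 10, 2, 1 and picks X; R would get 13.
- B: Column compares 4, 8, 7, 6 and picks X; R would get 5.
- C: Column compares 15, 14, 1, 13 and picks W; R would get 3.
- D: Column compares 4, 7, 12, 10 and picks Y; R would get 4.
Among 13, 5, 3, 4, the best is 13 at A. Subgame-perfect outcome: (A, X) with payoffs (13, 10).

13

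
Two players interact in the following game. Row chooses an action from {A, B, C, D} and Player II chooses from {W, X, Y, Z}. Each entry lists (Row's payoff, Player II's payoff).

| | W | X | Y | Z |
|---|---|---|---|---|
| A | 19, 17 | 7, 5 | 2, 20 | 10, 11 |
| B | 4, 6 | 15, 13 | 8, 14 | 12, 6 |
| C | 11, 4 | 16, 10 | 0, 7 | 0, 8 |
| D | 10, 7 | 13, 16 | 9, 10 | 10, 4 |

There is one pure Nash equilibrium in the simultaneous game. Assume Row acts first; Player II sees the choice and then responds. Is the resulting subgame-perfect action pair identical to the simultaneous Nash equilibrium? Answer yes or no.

yes

Solve by backward induction (Row leads).
- A: BR = Y, leader payoff 2.
- B: BR = Y, leader payoff 8.
- C: BR = X, leader payoff 16.
- D: BR = X, leader payoff 13.
Maximizing over 2, 8, 16, 13, Row chooses C. Subgame-perfect outcome: (C, X) with payoffs (16, 10).
Under simultaneous play:
Row's best replies: W→A; X→C; Y→D; Z→B.
Player II's best replies: A→Y; B→Y; C→X; D→X.
Only (C, X) has each player best-responding; Nash payoffs (16, 10).
Sequential outcome (C, X) coincides with the Nash profile (C, X).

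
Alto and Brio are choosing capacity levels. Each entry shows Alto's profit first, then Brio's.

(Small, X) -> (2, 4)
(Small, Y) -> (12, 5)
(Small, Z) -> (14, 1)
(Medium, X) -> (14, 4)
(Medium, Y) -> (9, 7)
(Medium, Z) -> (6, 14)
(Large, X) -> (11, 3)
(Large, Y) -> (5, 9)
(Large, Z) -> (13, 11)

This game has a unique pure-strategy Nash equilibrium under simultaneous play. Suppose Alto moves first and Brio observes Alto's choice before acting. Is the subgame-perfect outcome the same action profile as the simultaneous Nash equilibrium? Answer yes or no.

Brio best-responds to each possible Alto move:
- Small: BR = Y, leader payoff 12.
- Medium: BR = Z, leader payoff 6.
- Large: BR = Z, leader payoff 13.
Alto's induced payoffs are 12, 6, 13, so Alto commits to Large. Subgame-perfect outcome: (Large, Z) with payoffs (13, 11).
Under simultaneous play:
Alto's best replies: X→Medium; Y→Small; Z→Small.
Brio's best replies: Small→Y; Medium→Z; Large→Z.
Only (Small, Y) has each player best-responding; Nash payoffs (12, 5).
Sequential outcome (Large, Z) differs from the Nash profile (Small, Y).

no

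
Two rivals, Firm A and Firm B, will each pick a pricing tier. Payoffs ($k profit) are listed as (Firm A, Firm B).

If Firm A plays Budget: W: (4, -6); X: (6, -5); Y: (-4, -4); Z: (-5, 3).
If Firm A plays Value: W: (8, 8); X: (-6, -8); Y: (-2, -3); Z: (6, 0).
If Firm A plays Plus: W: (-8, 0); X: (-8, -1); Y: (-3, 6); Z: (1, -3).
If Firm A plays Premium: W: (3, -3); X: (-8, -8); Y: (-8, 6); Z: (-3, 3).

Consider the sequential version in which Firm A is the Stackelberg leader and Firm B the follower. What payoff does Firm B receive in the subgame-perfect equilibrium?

8

Backward induction with Firm A moving first.
- Budget: BR = Z, leader payoff -5.
- Value: BR = W, leader payoff 8.
- Plus: BR = Y, leader payoff -3.
- Premium: BR = Y, leader payoff -8.
Among -5, 8, -3, -8, the best is 8 at Value. Subgame-perfect outcome: (Value, W) with payoffs (8, 8).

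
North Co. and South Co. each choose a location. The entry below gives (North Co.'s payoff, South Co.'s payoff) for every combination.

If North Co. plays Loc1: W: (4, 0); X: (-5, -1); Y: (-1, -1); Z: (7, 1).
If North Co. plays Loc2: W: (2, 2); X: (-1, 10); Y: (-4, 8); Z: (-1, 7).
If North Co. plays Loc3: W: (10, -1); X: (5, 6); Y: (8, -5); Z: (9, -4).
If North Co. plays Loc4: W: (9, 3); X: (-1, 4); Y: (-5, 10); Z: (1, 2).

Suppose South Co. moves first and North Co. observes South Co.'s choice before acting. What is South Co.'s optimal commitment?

Backward induction with South Co. moving first.
- W → North Co. plays Loc3 (best of 4, 2, 10, 9); South Co. gets -1.
- X → North Co. plays Loc3 (best of -5, -1, 5, -1); South Co. gets 6.
- Y → North Co. plays Loc3 (best of -1, -4, 8, -5); South Co. gets -5.
- Z → North Co. plays Loc3 (best of 7, -1, 9, 1); South Co. gets -4.
Maximizing over -1, 6, -5, -4, South Co. chooses X. Subgame-perfect outcome: (Loc3, X) with payoffs (5, 6).

X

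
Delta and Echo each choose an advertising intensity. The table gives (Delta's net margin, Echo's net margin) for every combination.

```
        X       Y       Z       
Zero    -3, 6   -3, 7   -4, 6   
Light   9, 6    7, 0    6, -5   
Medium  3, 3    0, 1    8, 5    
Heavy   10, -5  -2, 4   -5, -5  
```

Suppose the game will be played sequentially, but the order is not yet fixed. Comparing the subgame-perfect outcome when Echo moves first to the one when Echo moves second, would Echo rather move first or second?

If Delta leads: Echo's best replies are Zero→Y, Light→X, Medium→Z, Heavy→Y; Delta's induced payoffs -3, 9, 8, -2; outcome (Light, X), payoffs (9, 6).
If Echo leads: Delta's best replies are X→Heavy, Y→Light, Z→Medium; Echo's induced payoffs -5, 0, 5; outcome (Medium, Z), payoffs (8, 5).
Echo gets 5 moving first and 6 moving second, so Echo prefers to move second.

second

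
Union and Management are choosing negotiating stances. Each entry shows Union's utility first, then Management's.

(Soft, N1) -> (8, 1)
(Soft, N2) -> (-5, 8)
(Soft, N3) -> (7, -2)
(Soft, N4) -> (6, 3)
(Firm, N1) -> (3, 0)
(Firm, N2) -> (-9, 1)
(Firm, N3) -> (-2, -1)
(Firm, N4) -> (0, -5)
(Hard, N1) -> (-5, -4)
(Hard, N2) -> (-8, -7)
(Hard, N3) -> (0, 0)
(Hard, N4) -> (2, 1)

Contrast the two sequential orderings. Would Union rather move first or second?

first

If Union leads: Management's best replies are Soft→N2, Firm→N2, Hard→N4; Union's induced payoffs -5, -9, 2; outcome (Hard, N4), payoffs (2, 1).
If Management leads: Union's best replies are N1→Soft, N2→Soft, N3→Soft, N4→Soft; Management's induced payoffs 1, 8, -2, 3; outcome (Soft, N2), payoffs (-5, 8).
Union gets 2 moving first and -5 moving second, so Union prefers to move first.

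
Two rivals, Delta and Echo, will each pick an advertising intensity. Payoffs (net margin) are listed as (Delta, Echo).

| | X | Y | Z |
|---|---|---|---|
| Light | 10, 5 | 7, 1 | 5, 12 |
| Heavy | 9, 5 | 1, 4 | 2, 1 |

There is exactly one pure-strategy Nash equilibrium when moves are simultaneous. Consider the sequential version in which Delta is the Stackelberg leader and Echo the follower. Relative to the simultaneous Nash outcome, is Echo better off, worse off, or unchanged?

worse off

Echo best-responds to each possible Delta move:
- Light: Echo compares 5, 1, 12 and picks Z; Delta would get 5.
- Heavy: Echo compares 5, 4, 1 and picks X; Delta would get 9.
Among 5, 9, the best is 9 at Heavy. Subgame-perfect outcome: (Heavy, X) with payoffs (9, 5).
Under simultaneous play:
Delta's best replies: X→Light; Y→Light; Z→Light.
Echo's best replies: Light→Z; Heavy→X.
Only (Light, Z) has each player best-responding; Nash payoffs (5, 12).
Echo earns 5 sequentially versus 12 at the Nash outcome: worse off.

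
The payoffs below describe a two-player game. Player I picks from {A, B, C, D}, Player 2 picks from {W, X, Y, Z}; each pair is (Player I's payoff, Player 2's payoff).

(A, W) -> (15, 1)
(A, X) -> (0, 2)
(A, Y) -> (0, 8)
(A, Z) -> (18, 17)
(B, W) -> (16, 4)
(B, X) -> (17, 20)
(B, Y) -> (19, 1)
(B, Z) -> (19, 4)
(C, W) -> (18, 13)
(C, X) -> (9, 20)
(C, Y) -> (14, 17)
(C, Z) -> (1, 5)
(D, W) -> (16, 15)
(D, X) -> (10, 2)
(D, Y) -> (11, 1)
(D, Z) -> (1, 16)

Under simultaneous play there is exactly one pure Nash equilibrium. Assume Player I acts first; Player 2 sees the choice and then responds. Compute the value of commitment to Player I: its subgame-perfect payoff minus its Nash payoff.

Work backward from Player 2's decision.
- A: BR = Z, leader payoff 18.
- B: BR = X, leader payoff 17.
- C: BR = X, leader payoff 9.
- D: BR = Z, leader payoff 1.
Among 18, 17, 9, 1, the best is 18 at A. Subgame-perfect outcome: (A, Z) with payoffs (18, 17).
Now find the simultaneous Nash equilibrium.
Player I's best replies: W→C; X→B; Y→B; Z→B.
Player 2's best replies: A→Z; B→X; C→X; D→Z.
Only (B, X) has each player best-responding; Nash payoffs (17, 20).
Player I's commitment gain: 18 − 17 = 1.

1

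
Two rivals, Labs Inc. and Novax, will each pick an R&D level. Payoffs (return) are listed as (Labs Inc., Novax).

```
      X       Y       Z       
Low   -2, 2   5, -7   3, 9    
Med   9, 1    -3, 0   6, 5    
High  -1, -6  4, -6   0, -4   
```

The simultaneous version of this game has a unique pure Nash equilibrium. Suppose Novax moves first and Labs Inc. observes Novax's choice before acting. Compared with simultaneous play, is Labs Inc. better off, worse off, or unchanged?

unchanged

Work backward from Labs Inc.'s decision.
- X: Labs Inc. compares -2, 9, -1 and picks Med; Novax would get 1.
- Y: Labs Inc. compares 5, -3, 4 and picks Low; Novax would get -7.
- Z: Labs Inc. compares 3, 6, 0 and picks Med; Novax would get 5.
Maximizing over 1, -7, 5, Novax chooses Z. Subgame-perfect outcome: (Med, Z) with payoffs (6, 5).
Now find the simultaneous Nash equilibrium.
Labs Inc.'s best replies: X→Med; Y→Low; Z→Med.
Novax's best replies: Low→Z; Med→Z; High→Z.
The unique mutual best reply is (Med, Z), giving (6, 5).
Labs Inc. earns 6 sequentially versus 6 at the Nash outcome: unchanged.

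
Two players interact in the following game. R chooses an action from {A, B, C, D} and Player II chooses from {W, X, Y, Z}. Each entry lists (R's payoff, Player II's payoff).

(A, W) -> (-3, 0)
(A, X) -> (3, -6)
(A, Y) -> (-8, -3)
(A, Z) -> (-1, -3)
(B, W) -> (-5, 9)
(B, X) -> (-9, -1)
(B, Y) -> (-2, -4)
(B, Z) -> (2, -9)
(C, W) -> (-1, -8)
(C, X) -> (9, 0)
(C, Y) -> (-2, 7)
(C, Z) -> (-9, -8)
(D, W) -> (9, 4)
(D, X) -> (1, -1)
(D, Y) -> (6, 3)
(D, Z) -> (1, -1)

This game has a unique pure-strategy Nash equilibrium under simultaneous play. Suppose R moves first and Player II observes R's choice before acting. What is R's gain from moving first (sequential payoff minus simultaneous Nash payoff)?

0

Player II best-responds to each possible R move:
- A: BR = W, leader payoff -3.
- B: BR = W, leader payoff -5.
- C: BR = Y, leader payoff -2.
- D: BR = W, leader payoff 9.
Among -3, -5, -2, 9, the best is 9 at D. Subgame-perfect outcome: (D, W) with payoffs (9, 4).
Under simultaneous play:
R's best replies: W→D; X→C; Y→D; Z→B.
Player II's best replies: A→W; B→W; C→Y; D→W.
The unique mutual best reply is (D, W), giving (9, 4).
R's commitment gain: 9 − 9 = 0.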